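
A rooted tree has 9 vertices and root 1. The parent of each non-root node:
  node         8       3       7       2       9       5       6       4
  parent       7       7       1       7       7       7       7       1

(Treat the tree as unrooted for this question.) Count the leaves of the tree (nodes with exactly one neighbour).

7

Degree-1 nodes: 2, 3, 4, 5, 6, 8, 9 — 7 of them.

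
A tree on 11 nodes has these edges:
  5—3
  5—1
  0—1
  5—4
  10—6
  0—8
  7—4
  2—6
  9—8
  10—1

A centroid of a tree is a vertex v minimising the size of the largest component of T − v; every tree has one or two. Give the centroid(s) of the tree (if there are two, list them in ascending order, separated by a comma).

1

Delete 1: the remaining components have sizes 4, 3, 3. Max 4 ≤ 5, so 1 is a centroid.
Every other node leaves some component of size > 5, so the centroid is unique.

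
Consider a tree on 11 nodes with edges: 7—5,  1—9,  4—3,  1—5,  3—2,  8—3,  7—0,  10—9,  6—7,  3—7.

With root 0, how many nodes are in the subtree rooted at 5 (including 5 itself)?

5's subtree: {5, 1, 9, 10}, size 4.

4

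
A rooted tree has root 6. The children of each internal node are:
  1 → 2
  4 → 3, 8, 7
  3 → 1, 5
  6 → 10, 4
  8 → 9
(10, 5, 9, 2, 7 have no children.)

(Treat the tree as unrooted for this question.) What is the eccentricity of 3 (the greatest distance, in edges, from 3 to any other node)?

3

The node farthest from 3 is 10 (9 also at distance 3), via 3–4–6–10 — 3 edges.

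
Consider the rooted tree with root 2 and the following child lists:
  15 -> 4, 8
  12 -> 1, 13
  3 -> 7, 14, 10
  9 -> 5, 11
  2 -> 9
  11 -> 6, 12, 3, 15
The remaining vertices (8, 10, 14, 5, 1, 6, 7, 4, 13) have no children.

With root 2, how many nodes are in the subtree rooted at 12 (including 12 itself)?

3

12's subtree: {12, 1, 13}, size 3.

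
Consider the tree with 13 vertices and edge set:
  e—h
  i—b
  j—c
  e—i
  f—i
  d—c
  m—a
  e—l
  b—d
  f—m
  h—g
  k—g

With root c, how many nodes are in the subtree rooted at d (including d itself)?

d's subtree: {d, b, i, f, e, m, l, h, a, g, k}, size 11.

11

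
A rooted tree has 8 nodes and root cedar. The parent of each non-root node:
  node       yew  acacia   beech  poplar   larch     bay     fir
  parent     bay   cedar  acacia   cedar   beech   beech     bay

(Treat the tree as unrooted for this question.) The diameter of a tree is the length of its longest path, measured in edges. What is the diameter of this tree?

A longest path is poplar–cedar–acacia–beech–bay–yew, with 5 edges.

5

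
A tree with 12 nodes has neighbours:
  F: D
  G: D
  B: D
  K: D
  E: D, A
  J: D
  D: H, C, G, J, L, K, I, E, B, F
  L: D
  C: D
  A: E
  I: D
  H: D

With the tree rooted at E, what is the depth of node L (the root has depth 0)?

2

E – D – L — 2 edges.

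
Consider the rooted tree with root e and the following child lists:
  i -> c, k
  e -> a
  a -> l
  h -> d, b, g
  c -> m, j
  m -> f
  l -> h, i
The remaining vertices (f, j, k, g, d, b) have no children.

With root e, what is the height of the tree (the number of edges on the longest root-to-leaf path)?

f sits deepest: e–a–l–i–c–m–f — 6 edges from the root.

6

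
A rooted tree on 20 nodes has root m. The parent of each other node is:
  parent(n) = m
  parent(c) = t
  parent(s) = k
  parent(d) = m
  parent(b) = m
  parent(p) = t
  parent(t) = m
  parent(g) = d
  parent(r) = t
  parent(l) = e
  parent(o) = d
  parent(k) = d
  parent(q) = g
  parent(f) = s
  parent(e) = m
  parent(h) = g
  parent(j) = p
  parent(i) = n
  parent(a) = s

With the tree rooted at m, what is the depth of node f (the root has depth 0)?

4

Path from m to f: m – d – k – s – f, which has 4 edges.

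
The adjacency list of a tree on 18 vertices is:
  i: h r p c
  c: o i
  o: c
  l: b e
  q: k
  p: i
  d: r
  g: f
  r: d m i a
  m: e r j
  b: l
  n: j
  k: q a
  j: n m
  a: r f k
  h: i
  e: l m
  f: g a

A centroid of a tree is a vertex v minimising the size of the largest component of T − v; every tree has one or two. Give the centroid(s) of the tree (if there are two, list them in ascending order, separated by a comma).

r

Removing r splits the tree into components of sizes 6, 5, 5, 1; the largest is 6 ≤ ⌊18/2⌋ = 9.
Every other node leaves some component of size > 9, so the centroid is unique.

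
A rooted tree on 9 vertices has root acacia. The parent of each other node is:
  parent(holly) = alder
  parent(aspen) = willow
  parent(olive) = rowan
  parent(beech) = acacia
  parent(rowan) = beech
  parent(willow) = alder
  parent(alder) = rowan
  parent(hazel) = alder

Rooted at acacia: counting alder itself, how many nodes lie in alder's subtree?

alder's subtree: {alder, willow, hazel, holly, aspen}, size 5.

5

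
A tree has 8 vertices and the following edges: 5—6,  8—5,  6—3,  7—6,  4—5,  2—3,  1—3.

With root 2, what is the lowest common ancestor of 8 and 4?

Path 8→root: 8 5 6 3 2; path 4→root: 4 5 6 3 2.
First common node: 5.

5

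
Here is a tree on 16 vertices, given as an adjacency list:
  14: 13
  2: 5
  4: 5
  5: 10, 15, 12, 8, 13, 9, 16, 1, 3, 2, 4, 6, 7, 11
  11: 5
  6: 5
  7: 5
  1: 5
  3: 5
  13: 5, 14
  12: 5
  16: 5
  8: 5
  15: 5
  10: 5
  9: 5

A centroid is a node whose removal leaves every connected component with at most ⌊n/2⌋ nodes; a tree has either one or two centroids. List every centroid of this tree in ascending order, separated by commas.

If 5 is removed the pieces have sizes 2, 1, 1, 1, 1, 1, 1, 1, 1, 1, 1, 1, 1, 1, all ≤ ⌊16/2⌋ = 8.
No neighbour of 5 does as well, so 5 is the unique centroid.

5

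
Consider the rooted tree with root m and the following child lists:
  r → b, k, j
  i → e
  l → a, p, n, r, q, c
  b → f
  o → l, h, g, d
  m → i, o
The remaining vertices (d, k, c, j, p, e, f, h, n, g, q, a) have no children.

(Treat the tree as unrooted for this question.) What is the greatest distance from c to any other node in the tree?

5

A farthest node from c is e.
The path c–l–o–m–i–e has 5 edges.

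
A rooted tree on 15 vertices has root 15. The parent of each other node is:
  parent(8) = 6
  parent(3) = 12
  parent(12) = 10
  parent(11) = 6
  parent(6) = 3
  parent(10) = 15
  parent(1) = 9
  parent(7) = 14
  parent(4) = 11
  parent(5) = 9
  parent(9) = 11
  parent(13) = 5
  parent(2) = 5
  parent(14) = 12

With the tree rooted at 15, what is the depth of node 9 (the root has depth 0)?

6

Climbing from 9 to the root: 9 – 11 – 6 – 3 – 12 – 10 – 15. That's 6 steps.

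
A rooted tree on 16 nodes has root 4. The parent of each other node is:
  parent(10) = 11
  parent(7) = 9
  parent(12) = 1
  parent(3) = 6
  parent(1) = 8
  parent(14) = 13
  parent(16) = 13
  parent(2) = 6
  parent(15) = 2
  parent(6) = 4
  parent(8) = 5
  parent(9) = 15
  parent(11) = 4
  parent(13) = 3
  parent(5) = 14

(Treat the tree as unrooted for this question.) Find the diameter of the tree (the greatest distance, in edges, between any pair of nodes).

11

A longest path is 7 - 9 - 15 - 2 - 6 - 3 - 13 - 14 - 5 - 8 - 1 - 12, with 11 edges.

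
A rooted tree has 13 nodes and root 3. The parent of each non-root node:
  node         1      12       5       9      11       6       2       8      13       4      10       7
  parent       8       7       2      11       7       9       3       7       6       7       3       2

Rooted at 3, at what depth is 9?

3 → 2 → 7 → 11 → 9 — 4 edges.

4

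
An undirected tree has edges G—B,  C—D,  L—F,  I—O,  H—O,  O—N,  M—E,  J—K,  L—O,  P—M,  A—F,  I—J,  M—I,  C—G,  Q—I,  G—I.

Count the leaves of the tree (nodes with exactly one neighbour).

9

The leaves are A, B, D, E, H, K, N, P, Q.
That is 9 leaves.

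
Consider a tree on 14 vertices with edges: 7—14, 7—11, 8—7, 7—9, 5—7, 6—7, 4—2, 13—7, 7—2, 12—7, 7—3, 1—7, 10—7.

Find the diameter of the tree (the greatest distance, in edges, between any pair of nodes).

Starting from 4, a farthest node is 14 at distance 3.
One longest path: 4–2–7–14.
So the diameter is 3.

3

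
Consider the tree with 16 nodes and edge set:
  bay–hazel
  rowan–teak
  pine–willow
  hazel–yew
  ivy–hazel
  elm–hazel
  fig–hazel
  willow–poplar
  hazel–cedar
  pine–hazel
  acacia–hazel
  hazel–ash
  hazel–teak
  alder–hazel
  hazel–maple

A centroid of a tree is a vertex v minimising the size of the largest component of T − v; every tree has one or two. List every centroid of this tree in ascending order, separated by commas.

hazel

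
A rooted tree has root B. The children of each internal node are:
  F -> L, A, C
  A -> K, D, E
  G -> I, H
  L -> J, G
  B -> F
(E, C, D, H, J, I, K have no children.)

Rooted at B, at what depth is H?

Path from B to H: B – F – L – G – H, which has 4 edges.

4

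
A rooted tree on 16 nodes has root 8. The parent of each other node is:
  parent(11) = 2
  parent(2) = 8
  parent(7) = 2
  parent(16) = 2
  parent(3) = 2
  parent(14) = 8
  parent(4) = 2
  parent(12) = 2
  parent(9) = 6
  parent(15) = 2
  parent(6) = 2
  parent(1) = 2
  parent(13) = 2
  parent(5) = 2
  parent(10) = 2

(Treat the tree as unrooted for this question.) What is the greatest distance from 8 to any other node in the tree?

3

A farthest node from 8 is 9.
The path 8–2–6–9 has 3 edges.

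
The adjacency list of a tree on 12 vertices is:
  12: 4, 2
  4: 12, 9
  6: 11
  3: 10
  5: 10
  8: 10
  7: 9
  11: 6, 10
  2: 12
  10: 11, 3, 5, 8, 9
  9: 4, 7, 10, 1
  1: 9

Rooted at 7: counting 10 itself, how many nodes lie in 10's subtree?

6

The subtree rooted at 10 contains: 10, 3, 5, 8, 11, 6 — 6 nodes.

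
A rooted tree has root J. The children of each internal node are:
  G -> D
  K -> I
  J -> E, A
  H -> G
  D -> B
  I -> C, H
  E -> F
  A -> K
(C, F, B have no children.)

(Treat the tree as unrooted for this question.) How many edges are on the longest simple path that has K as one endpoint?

Distances from K peak at 5, attained at B.
K–I–H–G–D–B

5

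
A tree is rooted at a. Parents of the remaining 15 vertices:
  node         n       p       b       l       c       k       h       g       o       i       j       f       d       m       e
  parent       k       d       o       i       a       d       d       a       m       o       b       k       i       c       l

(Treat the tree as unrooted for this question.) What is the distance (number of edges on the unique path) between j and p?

The path is j–b–o–i–d–p, which has 5 edges.

5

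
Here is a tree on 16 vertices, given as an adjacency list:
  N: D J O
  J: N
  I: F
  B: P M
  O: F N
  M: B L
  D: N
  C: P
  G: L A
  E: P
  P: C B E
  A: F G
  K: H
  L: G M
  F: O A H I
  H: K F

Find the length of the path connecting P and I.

7

P–B–M–L–G–A–F–I: 7 edges.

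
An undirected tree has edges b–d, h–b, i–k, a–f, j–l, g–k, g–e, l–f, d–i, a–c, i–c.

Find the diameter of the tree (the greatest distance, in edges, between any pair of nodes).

BFS from j reaches h last, at distance 8; BFS from h confirms no node is farther.
Path: j – l – f – a – c – i – d – b – h.

8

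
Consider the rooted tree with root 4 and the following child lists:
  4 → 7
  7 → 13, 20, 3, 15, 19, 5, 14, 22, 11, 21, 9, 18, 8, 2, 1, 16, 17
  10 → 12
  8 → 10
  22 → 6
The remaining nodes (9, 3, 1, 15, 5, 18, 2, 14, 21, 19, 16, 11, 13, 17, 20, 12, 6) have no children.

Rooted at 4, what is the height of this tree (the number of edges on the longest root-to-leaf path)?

4

A deepest node is 12, reached by 4–7–8–10–12.
That path has 4 edges, so the height is 4.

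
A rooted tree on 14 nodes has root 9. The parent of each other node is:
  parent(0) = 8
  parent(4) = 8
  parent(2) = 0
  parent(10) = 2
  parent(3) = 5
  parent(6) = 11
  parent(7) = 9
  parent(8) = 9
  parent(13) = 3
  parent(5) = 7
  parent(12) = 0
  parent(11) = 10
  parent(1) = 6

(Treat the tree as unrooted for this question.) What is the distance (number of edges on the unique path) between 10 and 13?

8

Walking from 10: 10 - 2 - 0 - 8 - 9 - 7 - 5 - 3 - 13. Length 8.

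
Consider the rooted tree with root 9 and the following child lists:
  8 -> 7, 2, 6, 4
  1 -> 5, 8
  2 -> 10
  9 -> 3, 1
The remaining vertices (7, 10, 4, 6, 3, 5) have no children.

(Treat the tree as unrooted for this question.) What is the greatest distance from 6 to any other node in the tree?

4

Distances from 6 peak at 4, attained at 3.
6-8-1-9-3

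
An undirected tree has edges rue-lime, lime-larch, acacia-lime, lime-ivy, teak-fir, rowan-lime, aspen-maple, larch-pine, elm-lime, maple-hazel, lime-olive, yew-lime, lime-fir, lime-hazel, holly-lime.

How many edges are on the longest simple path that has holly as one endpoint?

4

A farthest node from holly is aspen.
The path holly-lime-hazel-maple-aspen has 4 edges.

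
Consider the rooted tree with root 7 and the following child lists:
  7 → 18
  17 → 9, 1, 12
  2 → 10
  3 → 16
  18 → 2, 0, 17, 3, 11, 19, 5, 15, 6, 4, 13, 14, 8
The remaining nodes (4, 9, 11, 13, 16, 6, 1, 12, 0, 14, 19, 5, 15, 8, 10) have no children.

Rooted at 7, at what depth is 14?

2

Path from 7 to 14: 7 – 18 – 14, which has 2 edges.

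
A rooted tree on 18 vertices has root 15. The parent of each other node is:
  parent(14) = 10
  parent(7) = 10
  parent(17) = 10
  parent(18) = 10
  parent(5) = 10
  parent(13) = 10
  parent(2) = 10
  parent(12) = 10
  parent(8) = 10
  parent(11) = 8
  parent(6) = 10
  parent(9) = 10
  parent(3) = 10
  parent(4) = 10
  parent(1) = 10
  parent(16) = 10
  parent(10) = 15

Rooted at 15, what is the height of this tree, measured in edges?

A deepest node is 11, reached by 15 – 10 – 8 – 11.
That path has 3 edges, so the height is 3.

3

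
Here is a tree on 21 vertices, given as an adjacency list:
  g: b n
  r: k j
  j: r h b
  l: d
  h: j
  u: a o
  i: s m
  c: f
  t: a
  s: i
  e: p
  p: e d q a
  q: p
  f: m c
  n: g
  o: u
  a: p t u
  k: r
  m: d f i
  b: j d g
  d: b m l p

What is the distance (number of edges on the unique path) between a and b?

a–p–d–b: 3 edges.

3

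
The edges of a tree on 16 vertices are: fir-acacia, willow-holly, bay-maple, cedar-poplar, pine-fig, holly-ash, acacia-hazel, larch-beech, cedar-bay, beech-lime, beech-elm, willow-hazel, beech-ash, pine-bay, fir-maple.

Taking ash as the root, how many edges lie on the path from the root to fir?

Path from ash to fir: ash – holly – willow – hazel – acacia – fir, which has 5 edges.

5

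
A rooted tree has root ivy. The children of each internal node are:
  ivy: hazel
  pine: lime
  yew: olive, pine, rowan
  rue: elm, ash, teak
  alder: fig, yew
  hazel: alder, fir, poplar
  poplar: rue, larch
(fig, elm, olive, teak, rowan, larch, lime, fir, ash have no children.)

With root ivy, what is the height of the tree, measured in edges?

A deepest node is lime, reached by ivy – hazel – alder – yew – pine – lime.
That path has 5 edges, so the height is 5.

5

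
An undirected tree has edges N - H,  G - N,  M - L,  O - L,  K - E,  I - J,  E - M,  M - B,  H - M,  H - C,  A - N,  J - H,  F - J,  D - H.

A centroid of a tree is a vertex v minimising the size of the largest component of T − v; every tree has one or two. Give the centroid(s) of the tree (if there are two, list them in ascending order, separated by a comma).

Removing H splits the tree into components of sizes 6, 3, 3, 1, 1; the largest is 6 ≤ ⌊15/2⌋ = 7.
Every other node leaves some component of size > 7, so the centroid is unique.

H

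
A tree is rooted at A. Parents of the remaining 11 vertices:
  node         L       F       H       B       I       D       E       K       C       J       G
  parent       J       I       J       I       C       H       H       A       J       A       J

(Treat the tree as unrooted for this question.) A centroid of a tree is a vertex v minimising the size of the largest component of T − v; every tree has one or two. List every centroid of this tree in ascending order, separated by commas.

J

Delete J: the remaining components have sizes 4, 3, 2, 1, 1. Max 4 ≤ 6, so J is a centroid.
No neighbour of J does as well, so J is the unique centroid.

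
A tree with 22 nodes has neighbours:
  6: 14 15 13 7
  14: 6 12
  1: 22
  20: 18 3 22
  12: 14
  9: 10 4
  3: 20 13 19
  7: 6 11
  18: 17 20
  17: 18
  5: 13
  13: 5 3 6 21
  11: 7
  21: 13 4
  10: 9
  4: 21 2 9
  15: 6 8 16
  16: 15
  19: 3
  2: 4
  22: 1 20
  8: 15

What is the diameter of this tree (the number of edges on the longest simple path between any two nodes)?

BFS from 17 reaches 10 last, at distance 8; BFS from 10 confirms no node is farther.
Path: 17 – 18 – 20 – 3 – 13 – 21 – 4 – 9 – 10.

8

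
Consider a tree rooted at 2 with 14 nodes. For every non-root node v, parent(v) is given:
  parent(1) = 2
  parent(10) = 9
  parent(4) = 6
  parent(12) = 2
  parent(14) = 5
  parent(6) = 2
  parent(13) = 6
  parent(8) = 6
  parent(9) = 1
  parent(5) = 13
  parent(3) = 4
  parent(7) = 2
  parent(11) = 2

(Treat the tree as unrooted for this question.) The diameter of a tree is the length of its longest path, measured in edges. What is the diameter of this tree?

7

Starting from 14, a farthest node is 10 at distance 7.
One longest path: 14 – 5 – 13 – 6 – 2 – 1 – 9 – 10.
So the diameter is 7.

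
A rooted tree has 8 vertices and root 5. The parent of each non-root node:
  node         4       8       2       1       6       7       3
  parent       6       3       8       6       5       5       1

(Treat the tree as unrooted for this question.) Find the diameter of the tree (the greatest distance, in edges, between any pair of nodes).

6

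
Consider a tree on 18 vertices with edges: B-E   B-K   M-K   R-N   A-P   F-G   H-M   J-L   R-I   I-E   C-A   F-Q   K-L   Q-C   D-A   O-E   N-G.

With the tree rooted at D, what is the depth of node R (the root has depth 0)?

D – A – C – Q – F – G – N – R — 7 edges.

7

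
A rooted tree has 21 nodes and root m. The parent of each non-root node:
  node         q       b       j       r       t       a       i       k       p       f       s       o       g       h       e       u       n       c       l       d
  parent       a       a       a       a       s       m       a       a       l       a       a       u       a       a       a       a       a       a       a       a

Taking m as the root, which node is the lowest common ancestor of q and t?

Ancestors of q (toward the root): q, a, m.
Ancestors of t: t, s, a, m.
The deepest node appearing in both lists is a.

a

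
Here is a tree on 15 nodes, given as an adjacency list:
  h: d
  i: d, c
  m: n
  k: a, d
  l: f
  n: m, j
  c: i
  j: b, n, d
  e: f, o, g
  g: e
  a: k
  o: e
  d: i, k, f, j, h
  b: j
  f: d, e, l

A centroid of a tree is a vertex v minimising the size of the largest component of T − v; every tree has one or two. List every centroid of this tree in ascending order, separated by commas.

d

Delete d: the remaining components have sizes 5, 4, 2, 2, 1. Max 5 ≤ 7, so d is a centroid.
Every other node leaves some component of size > 7, so the centroid is unique.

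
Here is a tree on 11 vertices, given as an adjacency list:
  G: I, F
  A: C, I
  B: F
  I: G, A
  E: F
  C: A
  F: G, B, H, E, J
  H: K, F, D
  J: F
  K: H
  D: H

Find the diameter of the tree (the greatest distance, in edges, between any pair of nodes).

6

Starting from C, a farthest node is D at distance 6.
One longest path: C–A–I–G–F–H–D.
So the diameter is 6.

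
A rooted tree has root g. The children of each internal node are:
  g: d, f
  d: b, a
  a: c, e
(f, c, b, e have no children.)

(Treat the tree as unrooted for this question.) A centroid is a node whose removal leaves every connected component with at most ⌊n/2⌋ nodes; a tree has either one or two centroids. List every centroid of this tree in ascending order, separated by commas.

d

Removing d splits the tree into components of sizes 3, 2, 1; the largest is 3 ≤ ⌊7/2⌋ = 3.
No neighbour of d does as well, so d is the unique centroid.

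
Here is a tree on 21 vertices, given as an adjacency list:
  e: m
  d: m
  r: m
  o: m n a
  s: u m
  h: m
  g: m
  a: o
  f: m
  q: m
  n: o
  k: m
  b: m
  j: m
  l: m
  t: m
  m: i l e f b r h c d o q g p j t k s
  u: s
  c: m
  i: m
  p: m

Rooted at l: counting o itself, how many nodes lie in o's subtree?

The subtree rooted at o contains: o, a, n — 3 nodes.

3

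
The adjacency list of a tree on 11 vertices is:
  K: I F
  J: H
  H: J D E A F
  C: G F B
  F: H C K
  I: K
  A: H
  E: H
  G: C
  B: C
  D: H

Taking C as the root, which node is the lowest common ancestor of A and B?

C

A's ancestor chain is A, H, F, C and B's is B, C; they first meet at C.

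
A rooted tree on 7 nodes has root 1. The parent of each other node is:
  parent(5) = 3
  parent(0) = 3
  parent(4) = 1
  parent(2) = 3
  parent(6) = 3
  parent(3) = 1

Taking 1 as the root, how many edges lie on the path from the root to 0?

Climbing from 0 to the root: 0 – 3 – 1. That's 2 steps.

2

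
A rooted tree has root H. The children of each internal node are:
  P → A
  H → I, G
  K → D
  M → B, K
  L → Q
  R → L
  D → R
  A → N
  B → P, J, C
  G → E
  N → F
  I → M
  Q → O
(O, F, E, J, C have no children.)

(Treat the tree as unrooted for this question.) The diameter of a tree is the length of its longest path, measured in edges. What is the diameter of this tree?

Starting from F, a farthest node is O at distance 11.
One longest path: F – N – A – P – B – M – K – D – R – L – Q – O.
So the diameter is 11.

11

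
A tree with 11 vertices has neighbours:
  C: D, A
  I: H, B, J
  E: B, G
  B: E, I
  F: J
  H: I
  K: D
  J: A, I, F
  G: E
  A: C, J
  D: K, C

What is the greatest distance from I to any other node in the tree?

5

A farthest node from I is K.
The path I–J–A–C–D–K has 5 edges.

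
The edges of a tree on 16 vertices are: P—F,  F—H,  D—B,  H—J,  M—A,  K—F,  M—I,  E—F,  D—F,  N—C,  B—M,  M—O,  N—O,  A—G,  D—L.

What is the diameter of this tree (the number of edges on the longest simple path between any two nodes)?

8

A longest path is C - N - O - M - B - D - F - H - J, with 8 edges.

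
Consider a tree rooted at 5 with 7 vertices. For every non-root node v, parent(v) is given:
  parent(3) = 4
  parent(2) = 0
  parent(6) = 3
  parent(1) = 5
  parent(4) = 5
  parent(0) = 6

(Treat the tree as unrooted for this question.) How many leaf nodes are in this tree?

2

The leaves are 1, 2.
That is 2 leaves.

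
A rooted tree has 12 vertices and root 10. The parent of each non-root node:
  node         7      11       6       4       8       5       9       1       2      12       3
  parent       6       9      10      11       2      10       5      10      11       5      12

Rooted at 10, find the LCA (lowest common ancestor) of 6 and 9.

6's ancestor chain is 6, 10 and 9's is 9, 5, 10; they first meet at 10.

10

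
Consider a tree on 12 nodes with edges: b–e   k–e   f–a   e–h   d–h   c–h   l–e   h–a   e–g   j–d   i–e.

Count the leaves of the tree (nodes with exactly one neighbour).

8

The leaves are b, c, f, g, i, j, k, l.
That is 8 leaves.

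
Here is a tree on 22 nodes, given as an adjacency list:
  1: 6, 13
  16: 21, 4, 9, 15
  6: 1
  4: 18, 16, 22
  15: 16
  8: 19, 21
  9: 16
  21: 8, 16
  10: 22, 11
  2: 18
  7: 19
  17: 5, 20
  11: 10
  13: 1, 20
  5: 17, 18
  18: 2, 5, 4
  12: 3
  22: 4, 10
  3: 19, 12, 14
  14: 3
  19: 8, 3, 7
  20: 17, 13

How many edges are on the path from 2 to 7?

The path is 2 - 18 - 4 - 16 - 21 - 8 - 19 - 7, which has 7 edges.

7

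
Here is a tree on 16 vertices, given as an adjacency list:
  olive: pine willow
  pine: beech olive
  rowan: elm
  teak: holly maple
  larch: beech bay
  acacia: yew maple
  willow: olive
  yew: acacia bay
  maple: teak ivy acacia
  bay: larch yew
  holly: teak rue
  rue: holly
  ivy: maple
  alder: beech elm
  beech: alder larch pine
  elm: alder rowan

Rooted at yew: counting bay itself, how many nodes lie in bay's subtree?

9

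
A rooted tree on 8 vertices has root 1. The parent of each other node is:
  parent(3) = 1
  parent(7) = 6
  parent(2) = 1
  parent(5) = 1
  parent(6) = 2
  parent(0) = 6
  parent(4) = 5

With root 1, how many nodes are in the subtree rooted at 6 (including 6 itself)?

Descendants of 6 (including itself): 6, 0, 7. That's 3.

3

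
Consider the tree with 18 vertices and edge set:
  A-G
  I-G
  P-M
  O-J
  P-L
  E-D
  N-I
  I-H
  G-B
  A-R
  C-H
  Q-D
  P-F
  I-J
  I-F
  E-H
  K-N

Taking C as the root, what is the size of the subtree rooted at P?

3

Descendants of P (including itself): P, M, L. That's 3.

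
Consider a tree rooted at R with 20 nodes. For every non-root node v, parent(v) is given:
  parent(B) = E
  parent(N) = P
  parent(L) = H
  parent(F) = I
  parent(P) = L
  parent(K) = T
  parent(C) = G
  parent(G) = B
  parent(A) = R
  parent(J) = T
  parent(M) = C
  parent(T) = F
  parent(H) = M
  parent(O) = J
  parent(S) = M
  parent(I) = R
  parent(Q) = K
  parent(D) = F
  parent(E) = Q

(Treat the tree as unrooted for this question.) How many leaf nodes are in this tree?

5

The leaves are A, D, N, O, S.
That is 5 leaves.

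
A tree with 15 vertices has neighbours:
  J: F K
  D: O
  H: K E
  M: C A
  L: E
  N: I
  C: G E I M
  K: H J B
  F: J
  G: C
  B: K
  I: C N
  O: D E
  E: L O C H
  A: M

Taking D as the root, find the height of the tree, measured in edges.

A deepest node is F, reached by D-O-E-H-K-J-F.
That path has 6 edges, so the height is 6.

6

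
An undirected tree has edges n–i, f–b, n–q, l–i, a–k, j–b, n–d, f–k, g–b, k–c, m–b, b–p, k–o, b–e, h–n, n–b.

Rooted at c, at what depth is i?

Climbing from i to the root: i → n → b → f → k → c. That's 5 steps.

5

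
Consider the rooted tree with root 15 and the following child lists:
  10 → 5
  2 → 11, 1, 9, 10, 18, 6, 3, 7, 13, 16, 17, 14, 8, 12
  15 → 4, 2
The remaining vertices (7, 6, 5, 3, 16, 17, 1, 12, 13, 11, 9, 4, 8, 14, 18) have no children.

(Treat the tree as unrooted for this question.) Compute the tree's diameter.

4

A longest path is 4-15-2-10-5, with 4 edges.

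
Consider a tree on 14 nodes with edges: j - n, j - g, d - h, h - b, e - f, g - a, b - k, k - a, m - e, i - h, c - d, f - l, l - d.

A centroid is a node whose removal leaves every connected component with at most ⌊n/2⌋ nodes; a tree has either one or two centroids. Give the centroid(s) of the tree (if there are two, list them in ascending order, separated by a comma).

If h is removed the pieces have sizes 6, 6, 1, all ≤ ⌊14/2⌋ = 7.
No neighbour of h does as well, so h is the unique centroid.

h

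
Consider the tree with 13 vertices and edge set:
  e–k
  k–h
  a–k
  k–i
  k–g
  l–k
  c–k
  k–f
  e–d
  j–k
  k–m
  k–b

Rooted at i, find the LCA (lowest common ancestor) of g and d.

k

g's ancestor chain is g, k, i and d's is d, e, k, i; they first meet at k.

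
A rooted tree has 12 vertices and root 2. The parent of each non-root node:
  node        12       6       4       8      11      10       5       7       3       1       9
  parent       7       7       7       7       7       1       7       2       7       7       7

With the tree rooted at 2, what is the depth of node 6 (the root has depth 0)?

Path from 2 to 6: 2 → 7 → 6, which has 2 edges.

2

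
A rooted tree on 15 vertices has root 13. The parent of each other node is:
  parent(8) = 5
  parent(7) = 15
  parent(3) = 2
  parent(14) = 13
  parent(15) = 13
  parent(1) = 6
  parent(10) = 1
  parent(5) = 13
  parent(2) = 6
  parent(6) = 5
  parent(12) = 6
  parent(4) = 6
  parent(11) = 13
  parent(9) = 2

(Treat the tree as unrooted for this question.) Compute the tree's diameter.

6

A longest path is 10-1-6-5-13-15-7, with 6 edges.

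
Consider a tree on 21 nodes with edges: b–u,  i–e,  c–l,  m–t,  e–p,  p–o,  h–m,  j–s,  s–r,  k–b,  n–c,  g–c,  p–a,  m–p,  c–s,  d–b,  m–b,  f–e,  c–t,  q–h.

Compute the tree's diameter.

Starting from i, a farthest node is j at distance 7.
One longest path: i - e - p - m - t - c - s - j.
So the diameter is 7.

7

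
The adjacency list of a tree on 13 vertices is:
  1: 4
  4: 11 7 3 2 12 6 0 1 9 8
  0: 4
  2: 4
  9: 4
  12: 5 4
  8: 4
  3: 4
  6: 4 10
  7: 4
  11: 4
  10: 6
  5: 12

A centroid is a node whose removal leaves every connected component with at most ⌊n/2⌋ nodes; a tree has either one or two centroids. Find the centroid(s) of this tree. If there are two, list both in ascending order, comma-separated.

If 4 is removed the pieces have sizes 2, 2, 1, 1, 1, 1, 1, 1, 1, 1, all ≤ ⌊13/2⌋ = 6.
Every other node leaves some component of size > 6, so the centroid is unique.

4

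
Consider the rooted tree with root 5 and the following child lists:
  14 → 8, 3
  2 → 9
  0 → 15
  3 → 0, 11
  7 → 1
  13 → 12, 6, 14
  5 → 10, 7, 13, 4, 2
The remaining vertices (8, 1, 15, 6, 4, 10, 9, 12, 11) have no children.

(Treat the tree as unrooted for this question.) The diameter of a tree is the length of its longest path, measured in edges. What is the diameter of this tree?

7

BFS from 9 reaches 15 last, at distance 7; BFS from 15 confirms no node is farther.
Path: 9 – 2 – 5 – 13 – 14 – 3 – 0 – 15.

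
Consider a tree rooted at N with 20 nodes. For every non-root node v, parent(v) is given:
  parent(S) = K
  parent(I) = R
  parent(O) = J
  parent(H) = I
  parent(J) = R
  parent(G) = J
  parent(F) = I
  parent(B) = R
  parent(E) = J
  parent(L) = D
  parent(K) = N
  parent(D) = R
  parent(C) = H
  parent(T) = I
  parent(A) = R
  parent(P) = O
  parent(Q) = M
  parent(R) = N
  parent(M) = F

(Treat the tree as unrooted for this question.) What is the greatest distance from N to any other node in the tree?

5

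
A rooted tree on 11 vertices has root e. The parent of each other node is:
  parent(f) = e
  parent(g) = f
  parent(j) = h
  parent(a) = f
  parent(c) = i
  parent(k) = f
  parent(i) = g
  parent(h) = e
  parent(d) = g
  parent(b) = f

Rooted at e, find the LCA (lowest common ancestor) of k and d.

Ancestors of k (toward the root): k, f, e.
Ancestors of d: d, g, f, e.
The deepest node appearing in both lists is f.

f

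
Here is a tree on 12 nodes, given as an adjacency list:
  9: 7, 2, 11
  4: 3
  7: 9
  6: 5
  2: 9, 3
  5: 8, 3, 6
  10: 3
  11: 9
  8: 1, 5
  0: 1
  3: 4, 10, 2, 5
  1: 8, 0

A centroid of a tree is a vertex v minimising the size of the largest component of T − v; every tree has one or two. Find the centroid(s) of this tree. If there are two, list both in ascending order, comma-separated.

3

Delete 3: the remaining components have sizes 5, 4, 1, 1. Max 5 ≤ 6, so 3 is a centroid.
Every other node leaves some component of size > 6, so the centroid is unique.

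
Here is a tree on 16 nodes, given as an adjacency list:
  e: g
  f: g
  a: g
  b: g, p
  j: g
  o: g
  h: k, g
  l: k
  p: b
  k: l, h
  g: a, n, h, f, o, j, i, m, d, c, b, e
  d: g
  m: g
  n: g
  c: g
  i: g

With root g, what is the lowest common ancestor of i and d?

Ancestors of i (toward the root): i, g.
Ancestors of d: d, g.
The deepest node appearing in both lists is g.

g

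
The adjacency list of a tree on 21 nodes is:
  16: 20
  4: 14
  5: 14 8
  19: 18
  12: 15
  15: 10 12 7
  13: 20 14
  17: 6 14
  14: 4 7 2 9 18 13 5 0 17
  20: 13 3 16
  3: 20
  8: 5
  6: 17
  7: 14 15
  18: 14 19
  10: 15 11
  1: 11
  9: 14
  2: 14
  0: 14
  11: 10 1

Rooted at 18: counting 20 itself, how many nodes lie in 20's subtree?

Descendants of 20 (including itself): 20, 3, 16. That's 3.

3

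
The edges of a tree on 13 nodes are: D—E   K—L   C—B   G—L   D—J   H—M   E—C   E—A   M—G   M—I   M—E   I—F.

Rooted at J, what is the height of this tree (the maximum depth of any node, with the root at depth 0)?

K sits deepest: J → D → E → M → G → L → K — 6 edges from the root.

6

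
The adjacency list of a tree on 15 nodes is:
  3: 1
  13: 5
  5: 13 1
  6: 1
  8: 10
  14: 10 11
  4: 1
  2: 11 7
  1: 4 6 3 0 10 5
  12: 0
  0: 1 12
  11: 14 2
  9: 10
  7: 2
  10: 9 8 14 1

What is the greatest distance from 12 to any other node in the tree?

7

The node farthest from 12 is 7, via 12 – 0 – 1 – 10 – 14 – 11 – 2 – 7 — 7 edges.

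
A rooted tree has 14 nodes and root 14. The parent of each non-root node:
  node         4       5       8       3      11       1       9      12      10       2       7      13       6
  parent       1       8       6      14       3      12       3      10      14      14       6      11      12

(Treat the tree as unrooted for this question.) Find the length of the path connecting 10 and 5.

4

The path is 10–12–6–8–5, which has 4 edges.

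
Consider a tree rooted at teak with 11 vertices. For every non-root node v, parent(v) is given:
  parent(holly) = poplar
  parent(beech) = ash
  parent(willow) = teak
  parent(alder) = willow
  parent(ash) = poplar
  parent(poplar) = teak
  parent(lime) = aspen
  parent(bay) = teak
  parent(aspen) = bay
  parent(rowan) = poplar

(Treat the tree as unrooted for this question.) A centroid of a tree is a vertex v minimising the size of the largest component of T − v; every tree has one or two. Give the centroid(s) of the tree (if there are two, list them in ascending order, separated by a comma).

teak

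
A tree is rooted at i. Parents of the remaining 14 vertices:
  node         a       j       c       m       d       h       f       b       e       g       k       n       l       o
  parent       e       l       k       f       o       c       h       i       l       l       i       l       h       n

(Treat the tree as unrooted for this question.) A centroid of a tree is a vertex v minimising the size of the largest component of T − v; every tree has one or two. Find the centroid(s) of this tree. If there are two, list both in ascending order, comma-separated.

If l is removed the pieces have sizes 7, 3, 2, 1, 1, all ≤ ⌊15/2⌋ = 7.
No neighbour of l does as well, so l is the unique centroid.

l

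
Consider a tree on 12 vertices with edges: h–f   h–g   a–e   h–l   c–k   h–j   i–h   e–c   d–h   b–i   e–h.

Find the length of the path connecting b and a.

4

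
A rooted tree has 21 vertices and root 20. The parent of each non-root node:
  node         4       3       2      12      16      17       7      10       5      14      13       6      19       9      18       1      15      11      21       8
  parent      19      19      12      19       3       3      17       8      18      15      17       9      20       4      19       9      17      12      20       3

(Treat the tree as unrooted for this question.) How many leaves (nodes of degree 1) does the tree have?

Exactly 11 nodes have a single neighbour: 1, 2, 5, 6, 7, 10, 11, 13, 14, 16, 21.

11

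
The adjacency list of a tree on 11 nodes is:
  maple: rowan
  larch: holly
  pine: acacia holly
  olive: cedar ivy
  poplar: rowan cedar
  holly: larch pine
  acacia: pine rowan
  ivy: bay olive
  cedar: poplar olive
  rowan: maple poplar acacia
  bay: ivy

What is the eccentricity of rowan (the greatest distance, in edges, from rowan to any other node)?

5

Distances from rowan peak at 5, attained at bay.
rowan – poplar – cedar – olive – ivy – bay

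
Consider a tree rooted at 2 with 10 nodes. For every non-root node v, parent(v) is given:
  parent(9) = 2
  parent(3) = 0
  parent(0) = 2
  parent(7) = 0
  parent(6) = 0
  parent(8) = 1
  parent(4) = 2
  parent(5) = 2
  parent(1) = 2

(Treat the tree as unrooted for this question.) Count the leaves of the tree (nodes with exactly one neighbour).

7

Exactly 7 nodes have a single neighbour: 3, 4, 5, 6, 7, 8, 9.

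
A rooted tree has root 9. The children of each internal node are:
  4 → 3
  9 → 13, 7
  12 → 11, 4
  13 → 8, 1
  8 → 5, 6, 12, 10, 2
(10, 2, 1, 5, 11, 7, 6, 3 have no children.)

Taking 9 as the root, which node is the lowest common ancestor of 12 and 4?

Ancestors of 12 (toward the root): 12, 8, 13, 9.
Ancestors of 4: 4, 12, 8, 13, 9.
The deepest node appearing in both lists is 12.

12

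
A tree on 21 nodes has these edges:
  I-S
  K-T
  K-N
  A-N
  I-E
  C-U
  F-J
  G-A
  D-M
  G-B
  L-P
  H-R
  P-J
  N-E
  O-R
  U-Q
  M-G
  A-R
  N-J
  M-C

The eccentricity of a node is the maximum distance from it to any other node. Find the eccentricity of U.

8

Distances from U peak at 8, attained at S (L also at distance 8).
U–C–M–G–A–N–E–I–S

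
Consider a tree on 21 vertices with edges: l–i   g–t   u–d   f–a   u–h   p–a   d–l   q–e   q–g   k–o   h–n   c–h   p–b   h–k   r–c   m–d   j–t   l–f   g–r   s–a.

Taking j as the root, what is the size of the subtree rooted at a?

a's subtree: {a, s, p, b}, size 4.

4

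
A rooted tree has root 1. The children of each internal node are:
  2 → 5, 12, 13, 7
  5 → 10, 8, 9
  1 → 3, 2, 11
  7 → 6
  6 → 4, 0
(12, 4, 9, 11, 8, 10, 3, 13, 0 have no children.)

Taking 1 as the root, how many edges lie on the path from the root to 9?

Path from 1 to 9: 1 – 2 – 5 – 9, which has 3 edges.

3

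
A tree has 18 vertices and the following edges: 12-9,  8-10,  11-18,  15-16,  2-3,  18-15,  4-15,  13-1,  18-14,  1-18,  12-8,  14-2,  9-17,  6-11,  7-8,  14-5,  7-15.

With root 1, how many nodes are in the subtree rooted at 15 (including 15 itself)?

9

Descendants of 15 (including itself): 15, 7, 16, 4, 8, 12, 10, 9, 17. That's 9.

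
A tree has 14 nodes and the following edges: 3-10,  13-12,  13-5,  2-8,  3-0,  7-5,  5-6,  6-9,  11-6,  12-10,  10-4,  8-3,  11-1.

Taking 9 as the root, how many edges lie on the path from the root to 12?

Climbing from 12 to the root: 12 → 13 → 5 → 6 → 9. That's 4 steps.

4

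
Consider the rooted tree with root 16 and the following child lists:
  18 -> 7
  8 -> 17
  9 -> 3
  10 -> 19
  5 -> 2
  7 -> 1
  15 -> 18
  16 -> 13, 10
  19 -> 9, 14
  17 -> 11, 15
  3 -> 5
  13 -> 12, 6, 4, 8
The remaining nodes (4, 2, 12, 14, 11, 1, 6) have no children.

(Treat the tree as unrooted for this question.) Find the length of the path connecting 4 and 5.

7

Walking from 4: 4 – 13 – 16 – 10 – 19 – 9 – 3 – 5. Length 7.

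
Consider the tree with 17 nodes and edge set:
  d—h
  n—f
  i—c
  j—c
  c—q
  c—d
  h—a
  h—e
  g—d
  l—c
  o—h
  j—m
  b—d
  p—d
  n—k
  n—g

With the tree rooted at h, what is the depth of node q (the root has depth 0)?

Climbing from q to the root: q – c – d – h. That's 3 steps.

3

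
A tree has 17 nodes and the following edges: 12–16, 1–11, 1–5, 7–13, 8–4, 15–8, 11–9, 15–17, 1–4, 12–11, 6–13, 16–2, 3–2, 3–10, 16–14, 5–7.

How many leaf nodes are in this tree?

Degree-1 nodes: 6, 9, 10, 14, 17 — 5 of them.

5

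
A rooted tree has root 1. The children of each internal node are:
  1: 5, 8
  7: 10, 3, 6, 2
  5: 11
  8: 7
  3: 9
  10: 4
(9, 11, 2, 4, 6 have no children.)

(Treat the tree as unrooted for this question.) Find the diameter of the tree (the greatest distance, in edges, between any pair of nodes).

6

A longest path is 9 - 3 - 7 - 8 - 1 - 5 - 11, with 6 edges.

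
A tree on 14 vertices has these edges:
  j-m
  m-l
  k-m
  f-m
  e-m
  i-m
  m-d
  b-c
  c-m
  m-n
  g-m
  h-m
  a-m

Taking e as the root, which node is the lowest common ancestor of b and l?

m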